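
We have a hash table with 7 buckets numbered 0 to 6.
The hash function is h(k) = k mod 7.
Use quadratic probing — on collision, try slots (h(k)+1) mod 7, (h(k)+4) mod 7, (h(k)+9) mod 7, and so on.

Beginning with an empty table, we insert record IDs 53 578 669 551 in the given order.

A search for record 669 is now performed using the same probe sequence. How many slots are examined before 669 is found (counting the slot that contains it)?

Insert 53: h=4, slot 4 empty => index 4.
Insert 578: h=4, slot 4 occupied => index 5.
Insert 669: h=4, slots 4,5 occupied => index 1.
Insert 551: h=5, slot 5 occupied => index 6.
Table: [_, 669, _, _, 53, 578, 551]
Lookup 669: h=4, probe 4,5,1 → found at 1.

3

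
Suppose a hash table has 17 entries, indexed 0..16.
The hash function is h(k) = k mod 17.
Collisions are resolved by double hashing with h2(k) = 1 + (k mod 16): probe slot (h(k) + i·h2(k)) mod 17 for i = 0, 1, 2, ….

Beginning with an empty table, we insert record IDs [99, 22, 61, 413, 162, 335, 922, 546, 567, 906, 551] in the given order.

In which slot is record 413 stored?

2

Insert 99: h=14, slot 14 empty -> index 14.
Insert 22: h=5, slot 5 empty -> index 5.
Insert 61: h=10, slot 10 empty -> index 10.
Insert 413: h=5, h2=14, slot 5 occupied -> index 2.
Insert 162: h=9, slot 9 empty -> index 9.
Insert 335: h=12, slot 12 empty -> index 12.
Insert 922: h=4, slot 4 empty -> index 4.
Insert 546: h=2, h2=3, slots 2,5 occupied -> index 8.
Insert 567: h=6, slot 6 empty -> index 6.
Insert 906: h=5, h2=11, slot 5 occupied -> index 16.
Insert 551: h=7, slot 7 empty -> index 7.
Table: [., ., 413, ., 922, 22, 567, 551, 546, 162, 61, ., 335, ., 99, ., 906]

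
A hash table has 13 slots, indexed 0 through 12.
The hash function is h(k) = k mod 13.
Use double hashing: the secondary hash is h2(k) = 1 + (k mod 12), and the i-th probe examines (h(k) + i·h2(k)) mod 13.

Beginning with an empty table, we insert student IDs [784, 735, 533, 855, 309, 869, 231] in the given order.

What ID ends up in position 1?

309

784 hashes to 4; slot 4 is free -> place at 4.
735 hashes to 7; slot 7 is free -> place at 7.
533 hashes to 0; slot 0 is free -> place at 0.
855 hashes to 10; slot 10 is free -> place at 10.
309 hashes to 10, h2=10; 10,7,4 taken -> place at 1.
869 hashes to 11; slot 11 is free -> place at 11.
231 hashes to 10, h2=4; 10,1 taken -> place at 5.
Table: [533, 309, —, —, 784, 231, —, 735, —, —, 855, 869, —]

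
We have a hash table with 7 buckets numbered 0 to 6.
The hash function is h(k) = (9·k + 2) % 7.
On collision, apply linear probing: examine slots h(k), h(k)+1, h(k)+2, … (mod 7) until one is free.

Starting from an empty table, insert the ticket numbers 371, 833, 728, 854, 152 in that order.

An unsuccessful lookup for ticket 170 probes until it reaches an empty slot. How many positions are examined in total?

2

371: h=2 => slot 2
833: h=2, probe 2,3 => slot 3
728: h=2, probe 2,3,4 => slot 4
854: h=2, probe 2,3,4,5 => slot 5
152: h=5, probe 5,6 => slot 6
Table: [_, _, 371, 833, 728, 854, 152]
Lookup 170: h=6, probe 6,0 → slot 0 empty, not found.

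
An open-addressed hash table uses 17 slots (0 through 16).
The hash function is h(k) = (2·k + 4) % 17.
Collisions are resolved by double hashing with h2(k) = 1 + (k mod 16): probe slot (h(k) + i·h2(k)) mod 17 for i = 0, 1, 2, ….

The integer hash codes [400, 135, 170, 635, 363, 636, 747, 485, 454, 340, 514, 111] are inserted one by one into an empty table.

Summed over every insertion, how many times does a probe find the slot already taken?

400: h=5 → slot 5
135: h=2 → slot 2
170: h=4 → slot 4
635: h=16 → slot 16
363: h=16, h2=12, probe 16,11 → slot 11
636: h=1 → slot 1
747: h=2, h2=12, probe 2,14 → slot 14
485: h=5, h2=6, probe 5,11,0 → slot 0
454: h=11, h2=7, probe 11,1,8 → slot 8
340: h=4, h2=5, probe 4,9 → slot 9
514: h=12 → slot 12
111: h=5, h2=16, probe 5,4,3 → slot 3
Table: [485, 636, 135, 111, 170, 400, —, —, 454, 340, —, 363, 514, —, 747, —, 635]

9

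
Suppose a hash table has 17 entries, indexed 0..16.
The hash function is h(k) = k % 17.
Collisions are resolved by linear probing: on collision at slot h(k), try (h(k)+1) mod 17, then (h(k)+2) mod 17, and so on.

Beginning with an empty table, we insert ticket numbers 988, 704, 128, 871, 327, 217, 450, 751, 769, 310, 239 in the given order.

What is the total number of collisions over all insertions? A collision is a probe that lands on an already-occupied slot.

988: h=2 → slot 2
704: h=7 → slot 7
128: h=9 → slot 9
871: h=4 → slot 4
327: h=4, probe 4,5 → slot 5
217: h=13 → slot 13
450: h=8 → slot 8
751: h=3 → slot 3
769: h=4, probe 4,5,6 → slot 6
310: h=4, probe 4,5,6,7,8,9,10 → slot 10
239: h=1 → slot 1
Table: [∅, 239, 988, 751, 871, 327, 769, 704, 450, 128, 310, ∅, ∅, 217, ∅, ∅, ∅]

9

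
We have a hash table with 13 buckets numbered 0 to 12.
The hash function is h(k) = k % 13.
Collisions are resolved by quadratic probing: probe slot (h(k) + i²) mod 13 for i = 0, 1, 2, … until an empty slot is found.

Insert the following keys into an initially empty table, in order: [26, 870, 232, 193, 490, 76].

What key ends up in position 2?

193

26: h=0 => slot 0
870: h=12 => slot 12
232: h=11 => slot 11
193: h=11, probe 11,12,2 => slot 2
490: h=9 => slot 9
76: h=11, probe 11,12,2,7 => slot 7
Table: [26, ., 193, ., ., ., ., 76, ., 490, ., 232, 870]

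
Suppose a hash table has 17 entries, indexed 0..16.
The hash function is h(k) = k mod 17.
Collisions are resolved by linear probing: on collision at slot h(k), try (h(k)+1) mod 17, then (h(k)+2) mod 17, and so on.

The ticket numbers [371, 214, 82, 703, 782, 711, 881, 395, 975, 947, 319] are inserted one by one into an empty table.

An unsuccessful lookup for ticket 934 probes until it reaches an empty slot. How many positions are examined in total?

Insert 371: h=14, slot 14 empty → index 14.
Insert 214: h=10, slot 10 empty → index 10.
Insert 82: h=14, slot 14 occupied → index 15.
Insert 703: h=6, slot 6 empty → index 6.
Insert 782: h=0, slot 0 empty → index 0.
Insert 711: h=14, slots 14,15 occupied → index 16.
Insert 881: h=14, slots 14,15,16,0 occupied → index 1.
Insert 395: h=4, slot 4 empty → index 4.
Insert 975: h=6, slot 6 occupied → index 7.
Insert 947: h=12, slot 12 empty → index 12.
Insert 319: h=13, slot 13 empty → index 13.
Table: [782, 881, ., ., 395, ., 703, 975, ., ., 214, ., 947, 319, 371, 82, 711]
Lookup 934: h=16, probe 16,0,1,2 → slot 2 empty, not found.

4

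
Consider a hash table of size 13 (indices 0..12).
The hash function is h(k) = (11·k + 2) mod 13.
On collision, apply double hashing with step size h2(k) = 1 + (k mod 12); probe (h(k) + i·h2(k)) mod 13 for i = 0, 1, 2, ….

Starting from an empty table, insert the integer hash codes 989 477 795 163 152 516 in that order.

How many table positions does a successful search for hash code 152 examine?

Insert 989: h=0, slot 0 empty => index 0.
Insert 477: h=10, slot 10 empty => index 10.
Insert 795: h=11, slot 11 empty => index 11.
Insert 163: h=1, slot 1 empty => index 1.
Insert 152: h=10, h2=9, slot 10 occupied => index 6.
Insert 516: h=10, h2=1, slots 10,11 occupied => index 12.
Table: [989, 163, ∅, ∅, ∅, ∅, 152, ∅, ∅, ∅, 477, 795, 516]
Lookup 152: h=10, h2=9, probe 10,6 → found at 6.

2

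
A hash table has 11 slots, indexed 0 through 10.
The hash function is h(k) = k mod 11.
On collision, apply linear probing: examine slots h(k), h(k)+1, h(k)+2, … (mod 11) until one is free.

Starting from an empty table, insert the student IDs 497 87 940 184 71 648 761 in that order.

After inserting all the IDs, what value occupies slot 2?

497

497: h=2 -> slot 2
87: h=10 -> slot 10
940: h=5 -> slot 5
184: h=8 -> slot 8
71: h=5, probe 5,6 -> slot 6
648: h=10, probe 10,0 -> slot 0
761: h=2, probe 2,3 -> slot 3
Table: [648, ∅, 497, 761, ∅, 940, 71, ∅, 184, ∅, 87]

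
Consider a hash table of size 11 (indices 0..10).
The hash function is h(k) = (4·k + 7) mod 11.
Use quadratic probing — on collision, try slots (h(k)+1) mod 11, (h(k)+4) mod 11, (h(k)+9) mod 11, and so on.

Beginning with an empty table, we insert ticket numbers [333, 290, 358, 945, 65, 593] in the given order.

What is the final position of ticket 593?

333 hashes to 8; slot 8 is free -> place at 8.
290 hashes to 1; slot 1 is free -> place at 1.
358 hashes to 9; slot 9 is free -> place at 9.
945 hashes to 3; slot 3 is free -> place at 3.
65 hashes to 3; 3 taken -> place at 4.
593 hashes to 3; 3,4 taken -> place at 7.
Table: [-, 290, -, 945, 65, -, -, 593, 333, 358, -]

7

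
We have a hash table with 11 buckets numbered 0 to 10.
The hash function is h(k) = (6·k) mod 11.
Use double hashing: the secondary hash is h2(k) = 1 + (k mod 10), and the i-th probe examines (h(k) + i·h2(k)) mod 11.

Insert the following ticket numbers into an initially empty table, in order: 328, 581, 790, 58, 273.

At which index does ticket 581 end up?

Insert 328: h=10, slot 10 empty -> index 10.
Insert 581: h=10, h2=2, slot 10 occupied -> index 1.
Insert 790: h=10, h2=1, slot 10 occupied -> index 0.
Insert 58: h=7, slot 7 empty -> index 7.
Insert 273: h=10, h2=4, slot 10 occupied -> index 3.
Table: [790, 581, ., 273, ., ., ., 58, ., ., 328]

1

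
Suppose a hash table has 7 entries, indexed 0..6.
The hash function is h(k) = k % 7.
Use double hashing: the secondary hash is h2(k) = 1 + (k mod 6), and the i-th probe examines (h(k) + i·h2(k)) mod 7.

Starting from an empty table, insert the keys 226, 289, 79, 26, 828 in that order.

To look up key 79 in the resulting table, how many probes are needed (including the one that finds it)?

3

226 hashes to 2; slot 2 is free -> place at 2.
289 hashes to 2, h2=2; 2 taken -> place at 4.
79 hashes to 2, h2=2; 2,4 taken -> place at 6.
26 hashes to 5; slot 5 is free -> place at 5.
828 hashes to 2, h2=1; 2 taken -> place at 3.
Table: [-, -, 226, 828, 289, 26, 79]
Lookup 79: h=2, h2=2, probe 2,4,6 → found at 6.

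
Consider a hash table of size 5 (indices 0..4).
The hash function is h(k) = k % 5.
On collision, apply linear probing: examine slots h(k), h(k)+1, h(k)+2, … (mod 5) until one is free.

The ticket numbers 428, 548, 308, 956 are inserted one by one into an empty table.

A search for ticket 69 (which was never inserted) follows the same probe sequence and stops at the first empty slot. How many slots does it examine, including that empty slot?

4

Insert 428: h=3, slot 3 empty -> index 3.
Insert 548: h=3, slot 3 occupied -> index 4.
Insert 308: h=3, slots 3,4 occupied -> index 0.
Insert 956: h=1, slot 1 empty -> index 1.
Table: [308, 956, ∅, 428, 548]
Lookup 69: h=4, probe 4,0,1,2 → slot 2 empty, not found.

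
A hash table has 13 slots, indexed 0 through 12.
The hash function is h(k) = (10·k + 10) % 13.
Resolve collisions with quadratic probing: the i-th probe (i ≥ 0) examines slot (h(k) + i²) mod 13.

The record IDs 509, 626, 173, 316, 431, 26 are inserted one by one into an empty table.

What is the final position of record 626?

5

509 hashes to 4; slot 4 is free => place at 4.
626 hashes to 4; 4 taken => place at 5.
173 hashes to 11; slot 11 is free => place at 11.
316 hashes to 11; 11 taken => place at 12.
431 hashes to 4; 4,5 taken => place at 8.
26 hashes to 10; slot 10 is free => place at 10.
Table: [., ., ., ., 509, 626, ., ., 431, ., 26, 173, 316]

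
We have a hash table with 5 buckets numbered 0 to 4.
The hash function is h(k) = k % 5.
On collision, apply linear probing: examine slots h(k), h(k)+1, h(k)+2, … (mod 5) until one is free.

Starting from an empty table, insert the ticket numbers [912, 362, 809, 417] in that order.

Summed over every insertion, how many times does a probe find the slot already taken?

4

912: h=2 → slot 2
362: h=2, probe 2,3 → slot 3
809: h=4 → slot 4
417: h=2, probe 2,3,4,0 → slot 0
Table: [417, —, 912, 362, 809]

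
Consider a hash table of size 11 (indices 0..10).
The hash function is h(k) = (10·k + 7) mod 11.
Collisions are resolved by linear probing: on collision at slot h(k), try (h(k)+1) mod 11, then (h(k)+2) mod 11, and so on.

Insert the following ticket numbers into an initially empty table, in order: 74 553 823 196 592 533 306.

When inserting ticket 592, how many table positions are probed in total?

74: h=10 -> slot 10
553: h=4 -> slot 4
823: h=9 -> slot 9
196: h=9, probe 9,10,0 -> slot 0
592: h=9, probe 9,10,0,1 -> slot 1
533: h=2 -> slot 2
306: h=9, probe 9,10,0,1,2,3 -> slot 3
Table: [196, 592, 533, 306, 553, -, -, -, -, 823, 74]

4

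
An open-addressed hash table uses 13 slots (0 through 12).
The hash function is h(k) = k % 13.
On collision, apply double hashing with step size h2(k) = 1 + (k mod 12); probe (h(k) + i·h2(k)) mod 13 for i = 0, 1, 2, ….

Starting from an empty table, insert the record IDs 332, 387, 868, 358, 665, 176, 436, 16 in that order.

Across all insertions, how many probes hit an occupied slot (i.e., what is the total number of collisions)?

332: h=7 → slot 7
387: h=10 → slot 10
868: h=10, h2=5, probe 10,2 → slot 2
358: h=7, h2=11, probe 7,5 → slot 5
665: h=2, h2=6, probe 2,8 → slot 8
176: h=7, h2=9, probe 7,3 → slot 3
436: h=7, h2=5, probe 7,12 → slot 12
16: h=3, h2=5, probe 3,8,0 → slot 0
Table: [16, —, 868, 176, —, 358, —, 332, 665, —, 387, —, 436]

7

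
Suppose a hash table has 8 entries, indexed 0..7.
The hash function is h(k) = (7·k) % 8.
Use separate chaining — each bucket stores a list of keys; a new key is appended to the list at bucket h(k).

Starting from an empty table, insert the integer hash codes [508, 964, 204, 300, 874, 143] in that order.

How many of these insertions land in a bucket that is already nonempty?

Insert 508: h=4, bucket 4 empty -> new chain.
Insert 964: h=4, bucket 4 nonempty -> append to chain.
Insert 204: h=4, bucket 4 nonempty -> append to chain.
Insert 300: h=4, bucket 4 nonempty -> append to chain.
Insert 874: h=6, bucket 6 empty -> new chain.
Insert 143: h=1, bucket 1 empty -> new chain.
Final buckets:
0: .
1: 143
2: .
3: .
4: 508 -> 964 -> 204 -> 300
5: .
6: 874
7: .

3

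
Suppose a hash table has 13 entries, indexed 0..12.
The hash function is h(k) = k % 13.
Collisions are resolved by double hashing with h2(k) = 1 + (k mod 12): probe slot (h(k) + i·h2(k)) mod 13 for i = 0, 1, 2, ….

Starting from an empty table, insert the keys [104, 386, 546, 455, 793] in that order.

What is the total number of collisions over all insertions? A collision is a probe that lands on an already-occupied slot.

104: h=0 -> slot 0
386: h=9 -> slot 9
546: h=0, h2=7, probe 0,7 -> slot 7
455: h=0, h2=12, probe 0,12 -> slot 12
793: h=0, h2=2, probe 0,2 -> slot 2
Table: [104, ., 793, ., ., ., ., 546, ., 386, ., ., 455]

3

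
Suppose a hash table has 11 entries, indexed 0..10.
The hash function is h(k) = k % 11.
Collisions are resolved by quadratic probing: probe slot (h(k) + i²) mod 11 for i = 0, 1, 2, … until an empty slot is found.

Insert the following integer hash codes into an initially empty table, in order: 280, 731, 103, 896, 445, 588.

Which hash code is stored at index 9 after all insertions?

896

280 hashes to 5; slot 5 is free → place at 5.
731 hashes to 5; 5 taken → place at 6.
103 hashes to 4; slot 4 is free → place at 4.
896 hashes to 5; 5,6 taken → place at 9.
445 hashes to 5; 5,6,9 taken → place at 3.
588 hashes to 5; 5,6,9,3 taken → place at 10.
Table: [., ., ., 445, 103, 280, 731, ., ., 896, 588]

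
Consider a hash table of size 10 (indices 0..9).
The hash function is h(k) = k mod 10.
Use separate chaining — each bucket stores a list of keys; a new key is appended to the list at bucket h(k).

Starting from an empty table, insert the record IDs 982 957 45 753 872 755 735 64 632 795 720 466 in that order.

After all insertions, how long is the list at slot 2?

3

Insert 982: h=2, bucket 2 empty -> new chain.
Insert 957: h=7, bucket 7 empty -> new chain.
Insert 45: h=5, bucket 5 empty -> new chain.
Insert 753: h=3, bucket 3 empty -> new chain.
Insert 872: h=2, bucket 2 nonempty -> append to chain.
Insert 755: h=5, bucket 5 nonempty -> append to chain.
Insert 735: h=5, bucket 5 nonempty -> append to chain.
Insert 64: h=4, bucket 4 empty -> new chain.
Insert 632: h=2, bucket 2 nonempty -> append to chain.
Insert 795: h=5, bucket 5 nonempty -> append to chain.
Insert 720: h=0, bucket 0 empty -> new chain.
Insert 466: h=6, bucket 6 empty -> new chain.
Final buckets:
0: 720
1: -
2: 982 -> 872 -> 632
3: 753
4: 64
5: 45 -> 755 -> 735 -> 795
6: 466
7: 957
8: -
9: -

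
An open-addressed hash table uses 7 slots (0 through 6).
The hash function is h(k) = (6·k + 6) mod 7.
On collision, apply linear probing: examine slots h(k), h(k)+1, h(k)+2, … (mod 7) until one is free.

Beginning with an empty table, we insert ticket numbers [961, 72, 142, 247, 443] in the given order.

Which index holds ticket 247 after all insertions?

961 hashes to 4; slot 4 is free → place at 4.
72 hashes to 4; 4 taken → place at 5.
142 hashes to 4; 4,5 taken → place at 6.
247 hashes to 4; 4,5,6 taken → place at 0.
443 hashes to 4; 4,5,6,0 taken → place at 1.
Table: [247, 443, _, _, 961, 72, 142]

0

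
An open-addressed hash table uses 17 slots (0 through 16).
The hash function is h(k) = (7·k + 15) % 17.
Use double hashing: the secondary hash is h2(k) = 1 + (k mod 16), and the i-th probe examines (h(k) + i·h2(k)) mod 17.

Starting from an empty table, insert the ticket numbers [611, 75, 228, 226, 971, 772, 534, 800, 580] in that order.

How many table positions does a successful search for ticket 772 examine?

611 hashes to 8; slot 8 is free => place at 8.
75 hashes to 13; slot 13 is free => place at 13.
228 hashes to 13, h2=5; 13 taken => place at 1.
226 hashes to 16; slot 16 is free => place at 16.
971 hashes to 12; slot 12 is free => place at 12.
772 hashes to 13, h2=5; 13,1 taken => place at 6.
534 hashes to 13, h2=7; 13 taken => place at 3.
800 hashes to 5; slot 5 is free => place at 5.
580 hashes to 12, h2=5; 12 taken => place at 0.
Table: [580, 228, ., 534, ., 800, 772, ., 611, ., ., ., 971, 75, ., ., 226]
Lookup 772: h=13, h2=5, probe 13,1,6 → found at 6.

3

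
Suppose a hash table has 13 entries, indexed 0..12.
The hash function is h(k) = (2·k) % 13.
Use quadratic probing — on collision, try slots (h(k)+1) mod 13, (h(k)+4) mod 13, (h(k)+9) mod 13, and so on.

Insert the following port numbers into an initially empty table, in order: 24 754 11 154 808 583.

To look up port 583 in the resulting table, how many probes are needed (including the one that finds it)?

5

Insert 24: h=9, slot 9 empty → index 9.
Insert 754: h=0, slot 0 empty → index 0.
Insert 11: h=9, slot 9 occupied → index 10.
Insert 154: h=9, slots 9,10,0 occupied → index 5.
Insert 808: h=4, slot 4 empty → index 4.
Insert 583: h=9, slots 9,10,0,5 occupied → index 12.
Table: [754, —, —, —, 808, 154, —, —, —, 24, 11, —, 583]
Lookup 583: h=9, probe 9,10,0,5,12 → found at 12.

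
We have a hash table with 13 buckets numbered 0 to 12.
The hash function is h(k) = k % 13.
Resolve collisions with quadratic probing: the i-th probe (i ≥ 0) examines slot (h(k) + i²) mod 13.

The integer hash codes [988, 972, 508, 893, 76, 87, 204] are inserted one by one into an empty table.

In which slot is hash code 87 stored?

988: h=0 → slot 0
972: h=10 → slot 10
508: h=1 → slot 1
893: h=9 → slot 9
76: h=11 → slot 11
87: h=9, probe 9,10,0,5 → slot 5
204: h=9, probe 9,10,0,5,12 → slot 12
Table: [988, 508, ., ., ., 87, ., ., ., 893, 972, 76, 204]

5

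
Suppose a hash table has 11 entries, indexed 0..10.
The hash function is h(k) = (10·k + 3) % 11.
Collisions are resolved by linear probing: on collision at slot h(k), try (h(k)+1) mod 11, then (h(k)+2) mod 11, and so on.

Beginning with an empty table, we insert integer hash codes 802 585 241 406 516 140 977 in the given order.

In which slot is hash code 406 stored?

6

802: h=4 -> slot 4
585: h=1 -> slot 1
241: h=4, probe 4,5 -> slot 5
406: h=4, probe 4,5,6 -> slot 6
516: h=4, probe 4,5,6,7 -> slot 7
140: h=6, probe 6,7,8 -> slot 8
977: h=5, probe 5,6,7,8,9 -> slot 9
Table: [., 585, ., ., 802, 241, 406, 516, 140, 977, .]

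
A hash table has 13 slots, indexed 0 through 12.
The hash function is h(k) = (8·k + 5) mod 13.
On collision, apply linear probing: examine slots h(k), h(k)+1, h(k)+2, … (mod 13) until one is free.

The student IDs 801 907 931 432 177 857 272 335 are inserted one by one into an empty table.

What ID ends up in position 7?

907

801 hashes to 4; slot 4 is free -> place at 4.
907 hashes to 7; slot 7 is free -> place at 7.
931 hashes to 4; 4 taken -> place at 5.
432 hashes to 3; slot 3 is free -> place at 3.
177 hashes to 4; 4,5 taken -> place at 6.
857 hashes to 10; slot 10 is free -> place at 10.
272 hashes to 10; 10 taken -> place at 11.
335 hashes to 7; 7 taken -> place at 8.
Table: [., ., ., 432, 801, 931, 177, 907, 335, ., 857, 272, .]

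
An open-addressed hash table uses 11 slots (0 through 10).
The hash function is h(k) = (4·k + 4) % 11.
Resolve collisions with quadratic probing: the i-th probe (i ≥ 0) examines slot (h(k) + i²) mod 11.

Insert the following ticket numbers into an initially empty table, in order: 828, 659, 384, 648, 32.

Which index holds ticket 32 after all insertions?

9

828 hashes to 5; slot 5 is free -> place at 5.
659 hashes to 0; slot 0 is free -> place at 0.
384 hashes to 0; 0 taken -> place at 1.
648 hashes to 0; 0,1 taken -> place at 4.
32 hashes to 0; 0,1,4 taken -> place at 9.
Table: [659, 384, ∅, ∅, 648, 828, ∅, ∅, ∅, 32, ∅]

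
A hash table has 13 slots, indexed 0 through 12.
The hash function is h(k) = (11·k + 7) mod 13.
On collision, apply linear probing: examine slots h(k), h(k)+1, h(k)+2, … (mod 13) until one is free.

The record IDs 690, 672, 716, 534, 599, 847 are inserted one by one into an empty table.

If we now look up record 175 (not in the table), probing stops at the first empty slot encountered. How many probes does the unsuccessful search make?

690 hashes to 5; slot 5 is free => place at 5.
672 hashes to 2; slot 2 is free => place at 2.
716 hashes to 5; 5 taken => place at 6.
534 hashes to 5; 5,6 taken => place at 7.
599 hashes to 5; 5,6,7 taken => place at 8.
847 hashes to 3; slot 3 is free => place at 3.
Table: [∅, ∅, 672, 847, ∅, 690, 716, 534, 599, ∅, ∅, ∅, ∅]
Lookup 175: h=8, probe 8,9 → slot 9 empty, not found.

2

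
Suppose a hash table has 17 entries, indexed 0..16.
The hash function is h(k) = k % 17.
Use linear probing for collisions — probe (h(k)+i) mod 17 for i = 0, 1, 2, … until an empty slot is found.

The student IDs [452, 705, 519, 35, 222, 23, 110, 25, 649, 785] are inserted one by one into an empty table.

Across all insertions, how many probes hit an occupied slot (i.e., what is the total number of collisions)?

9

Insert 452: h=10, slot 10 empty => index 10.
Insert 705: h=8, slot 8 empty => index 8.
Insert 519: h=9, slot 9 empty => index 9.
Insert 35: h=1, slot 1 empty => index 1.
Insert 222: h=1, slot 1 occupied => index 2.
Insert 23: h=6, slot 6 empty => index 6.
Insert 110: h=8, slots 8,9,10 occupied => index 11.
Insert 25: h=8, slots 8,9,10,11 occupied => index 12.
Insert 649: h=3, slot 3 empty => index 3.
Insert 785: h=3, slot 3 occupied => index 4.
Table: [-, 35, 222, 649, 785, -, 23, -, 705, 519, 452, 110, 25, -, -, -, -]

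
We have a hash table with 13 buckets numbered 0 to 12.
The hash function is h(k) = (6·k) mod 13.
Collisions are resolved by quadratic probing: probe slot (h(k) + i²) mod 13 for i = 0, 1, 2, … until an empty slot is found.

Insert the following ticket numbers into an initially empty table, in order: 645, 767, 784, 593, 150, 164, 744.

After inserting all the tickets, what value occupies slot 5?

164

645: h=9 → slot 9
767: h=0 → slot 0
784: h=11 → slot 11
593: h=9, probe 9,10 → slot 10
150: h=3 → slot 3
164: h=9, probe 9,10,0,5 → slot 5
744: h=5, probe 5,6 → slot 6
Table: [767, -, -, 150, -, 164, 744, -, -, 645, 593, 784, -]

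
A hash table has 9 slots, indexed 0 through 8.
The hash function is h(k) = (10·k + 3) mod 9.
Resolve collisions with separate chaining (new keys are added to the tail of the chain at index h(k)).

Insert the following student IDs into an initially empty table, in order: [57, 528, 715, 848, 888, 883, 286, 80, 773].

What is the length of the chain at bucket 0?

57 → bucket 6
528 → bucket 0
715 → bucket 7
848 → bucket 5
888 → bucket 0 (collision)
883 → bucket 4
286 → bucket 1
80 → bucket 2
773 → bucket 2 (collision)
Final buckets:
0: 528 -> 888
1: 286
2: 80 -> 773
3: .
4: 883
5: 848
6: 57
7: 715
8: .

2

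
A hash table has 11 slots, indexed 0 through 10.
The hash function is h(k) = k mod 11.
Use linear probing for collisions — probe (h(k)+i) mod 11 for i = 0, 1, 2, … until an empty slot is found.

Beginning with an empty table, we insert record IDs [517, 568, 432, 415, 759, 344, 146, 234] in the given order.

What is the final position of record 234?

6

517: h=0 → slot 0
568: h=7 → slot 7
432: h=3 → slot 3
415: h=8 → slot 8
759: h=0, probe 0,1 → slot 1
344: h=3, probe 3,4 → slot 4
146: h=3, probe 3,4,5 → slot 5
234: h=3, probe 3,4,5,6 → slot 6
Table: [517, 759, —, 432, 344, 146, 234, 568, 415, —, —]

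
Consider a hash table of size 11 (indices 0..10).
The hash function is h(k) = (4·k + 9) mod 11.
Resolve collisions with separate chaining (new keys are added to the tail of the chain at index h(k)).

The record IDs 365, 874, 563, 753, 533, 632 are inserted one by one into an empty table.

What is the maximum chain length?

Insert 365: h=6, bucket 6 empty -> new chain.
Insert 874: h=7, bucket 7 empty -> new chain.
Insert 563: h=6, bucket 6 nonempty -> append to chain.
Insert 753: h=7, bucket 7 nonempty -> append to chain.
Insert 533: h=7, bucket 7 nonempty -> append to chain.
Insert 632: h=7, bucket 7 nonempty -> append to chain.
Final buckets:
0: .
1: .
2: .
3: .
4: .
5: .
6: 365 -> 563
7: 874 -> 753 -> 533 -> 632
8: .
9: .
10: .

4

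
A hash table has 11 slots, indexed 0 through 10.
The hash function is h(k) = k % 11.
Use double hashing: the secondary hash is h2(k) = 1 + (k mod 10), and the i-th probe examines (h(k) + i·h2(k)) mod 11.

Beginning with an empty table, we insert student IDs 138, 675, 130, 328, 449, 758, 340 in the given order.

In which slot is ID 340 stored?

138: h=6 -> slot 6
675: h=4 -> slot 4
130: h=9 -> slot 9
328: h=9, h2=9, probe 9,7 -> slot 7
449: h=9, h2=10, probe 9,8 -> slot 8
758: h=10 -> slot 10
340: h=10, h2=1, probe 10,0 -> slot 0
Table: [340, ∅, ∅, ∅, 675, ∅, 138, 328, 449, 130, 758]

0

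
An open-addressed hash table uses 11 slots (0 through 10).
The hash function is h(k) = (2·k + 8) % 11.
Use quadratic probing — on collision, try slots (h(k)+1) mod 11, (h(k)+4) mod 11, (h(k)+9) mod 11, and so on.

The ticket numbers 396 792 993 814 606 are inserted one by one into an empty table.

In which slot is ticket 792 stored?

9

396 hashes to 8; slot 8 is free => place at 8.
792 hashes to 8; 8 taken => place at 9.
993 hashes to 3; slot 3 is free => place at 3.
814 hashes to 8; 8,9 taken => place at 1.
606 hashes to 10; slot 10 is free => place at 10.
Table: [—, 814, —, 993, —, —, —, —, 396, 792, 606]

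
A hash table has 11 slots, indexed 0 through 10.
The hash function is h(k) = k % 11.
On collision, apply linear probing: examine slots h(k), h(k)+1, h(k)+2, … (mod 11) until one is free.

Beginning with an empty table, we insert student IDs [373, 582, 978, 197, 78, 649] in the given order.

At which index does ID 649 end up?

Insert 373: h=10, slot 10 empty -> index 10.
Insert 582: h=10, slot 10 occupied -> index 0.
Insert 978: h=10, slots 10,0 occupied -> index 1.
Insert 197: h=10, slots 10,0,1 occupied -> index 2.
Insert 78: h=1, slots 1,2 occupied -> index 3.
Insert 649: h=0, slots 0,1,2,3 occupied -> index 4.
Table: [582, 978, 197, 78, 649, —, —, —, —, —, 373]

4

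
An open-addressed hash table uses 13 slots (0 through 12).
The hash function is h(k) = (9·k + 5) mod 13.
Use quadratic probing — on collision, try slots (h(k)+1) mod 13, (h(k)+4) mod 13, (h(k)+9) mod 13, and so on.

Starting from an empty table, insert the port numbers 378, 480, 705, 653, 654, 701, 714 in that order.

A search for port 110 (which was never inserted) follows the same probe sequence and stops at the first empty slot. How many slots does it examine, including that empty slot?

2

Insert 378: h=1, slot 1 empty => index 1.
Insert 480: h=9, slot 9 empty => index 9.
Insert 705: h=6, slot 6 empty => index 6.
Insert 653: h=6, slot 6 occupied => index 7.
Insert 654: h=2, slot 2 empty => index 2.
Insert 701: h=9, slot 9 occupied => index 10.
Insert 714: h=9, slots 9,10 occupied => index 0.
Table: [714, 378, 654, ., ., ., 705, 653, ., 480, 701, ., .]
Lookup 110: h=7, probe 7,8 → slot 8 empty, not found.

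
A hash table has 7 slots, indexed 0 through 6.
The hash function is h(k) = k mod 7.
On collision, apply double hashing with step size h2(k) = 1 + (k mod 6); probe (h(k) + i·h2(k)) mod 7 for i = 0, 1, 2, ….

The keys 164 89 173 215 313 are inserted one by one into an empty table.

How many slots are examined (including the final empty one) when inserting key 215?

4

164: h=3 => slot 3
89: h=5 => slot 5
173: h=5, h2=6, probe 5,4 => slot 4
215: h=5, h2=6, probe 5,4,3,2 => slot 2
313: h=5, h2=2, probe 5,0 => slot 0
Table: [313, —, 215, 164, 173, 89, —]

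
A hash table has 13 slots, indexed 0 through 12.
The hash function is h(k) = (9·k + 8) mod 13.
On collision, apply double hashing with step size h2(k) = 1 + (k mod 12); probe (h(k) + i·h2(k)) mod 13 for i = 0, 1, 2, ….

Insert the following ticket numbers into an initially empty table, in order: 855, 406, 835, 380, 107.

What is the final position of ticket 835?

4

855 hashes to 7; slot 7 is free → place at 7.
406 hashes to 9; slot 9 is free → place at 9.
835 hashes to 9, h2=8; 9 taken → place at 4.
380 hashes to 9, h2=9; 9 taken → place at 5.
107 hashes to 9, h2=12; 9 taken → place at 8.
Table: [-, -, -, -, 835, 380, -, 855, 107, 406, -, -, -]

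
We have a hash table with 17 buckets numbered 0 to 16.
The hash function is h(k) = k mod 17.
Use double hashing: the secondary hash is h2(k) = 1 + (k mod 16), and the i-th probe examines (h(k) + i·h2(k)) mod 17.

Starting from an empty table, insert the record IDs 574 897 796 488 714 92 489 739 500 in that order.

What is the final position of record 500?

5

574: h=13 → slot 13
897: h=13, h2=2, probe 13,15 → slot 15
796: h=14 → slot 14
488: h=12 → slot 12
714: h=0 → slot 0
92: h=7 → slot 7
489: h=13, h2=10, probe 13,6 → slot 6
739: h=8 → slot 8
500: h=7, h2=5, probe 7,12,0,5 → slot 5
Table: [714, —, —, —, —, 500, 489, 92, 739, —, —, —, 488, 574, 796, 897, —]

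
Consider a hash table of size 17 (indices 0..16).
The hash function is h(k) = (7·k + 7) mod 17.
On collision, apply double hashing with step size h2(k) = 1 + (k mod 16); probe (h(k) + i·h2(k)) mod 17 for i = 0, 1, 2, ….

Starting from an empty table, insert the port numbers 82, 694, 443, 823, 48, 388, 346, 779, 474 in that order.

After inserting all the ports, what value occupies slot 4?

Insert 82: h=3, slot 3 empty → index 3.
Insert 694: h=3, h2=7, slot 3 occupied → index 10.
Insert 443: h=14, slot 14 empty → index 14.
Insert 823: h=5, slot 5 empty → index 5.
Insert 48: h=3, h2=1, slot 3 occupied → index 4.
Insert 388: h=3, h2=5, slot 3 occupied → index 8.
Insert 346: h=15, slot 15 empty → index 15.
Insert 779: h=3, h2=12, slots 3,15,10,5 occupied → index 0.
Insert 474: h=10, h2=11, slots 10,4,15 occupied → index 9.
Table: [779, -, -, 82, 48, 823, -, -, 388, 474, 694, -, -, -, 443, 346, -]

48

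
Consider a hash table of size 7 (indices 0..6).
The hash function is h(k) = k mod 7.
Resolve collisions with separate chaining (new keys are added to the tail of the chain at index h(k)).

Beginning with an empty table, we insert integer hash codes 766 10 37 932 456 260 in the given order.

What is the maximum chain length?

3

Insert 766: h=3, bucket 3 empty → new chain.
Insert 10: h=3, bucket 3 nonempty → append to chain.
Insert 37: h=2, bucket 2 empty → new chain.
Insert 932: h=1, bucket 1 empty → new chain.
Insert 456: h=1, bucket 1 nonempty → append to chain.
Insert 260: h=1, bucket 1 nonempty → append to chain.
Final buckets:
0: .
1: 932 -> 456 -> 260
2: 37
3: 766 -> 10
4: .
5: .
6: .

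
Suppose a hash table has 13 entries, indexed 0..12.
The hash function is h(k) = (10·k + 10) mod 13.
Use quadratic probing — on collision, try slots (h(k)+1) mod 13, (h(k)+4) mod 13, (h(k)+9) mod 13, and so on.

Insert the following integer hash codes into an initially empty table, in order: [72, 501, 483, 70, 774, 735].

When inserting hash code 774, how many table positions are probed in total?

3

Insert 72: h=2, slot 2 empty → index 2.
Insert 501: h=2, slot 2 occupied → index 3.
Insert 483: h=4, slot 4 empty → index 4.
Insert 70: h=8, slot 8 empty → index 8.
Insert 774: h=2, slots 2,3 occupied → index 6.
Insert 735: h=2, slots 2,3,6 occupied → index 11.
Table: [—, —, 72, 501, 483, —, 774, —, 70, —, —, 735, —]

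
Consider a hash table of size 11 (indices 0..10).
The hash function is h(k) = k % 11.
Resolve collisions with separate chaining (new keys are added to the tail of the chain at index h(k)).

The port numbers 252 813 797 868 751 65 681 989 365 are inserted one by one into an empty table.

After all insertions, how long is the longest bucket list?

Insert 252: h=10, bucket 10 empty → new chain.
Insert 813: h=10, bucket 10 nonempty → append to chain.
Insert 797: h=5, bucket 5 empty → new chain.
Insert 868: h=10, bucket 10 nonempty → append to chain.
Insert 751: h=3, bucket 3 empty → new chain.
Insert 65: h=10, bucket 10 nonempty → append to chain.
Insert 681: h=10, bucket 10 nonempty → append to chain.
Insert 989: h=10, bucket 10 nonempty → append to chain.
Insert 365: h=2, bucket 2 empty → new chain.
Final buckets:
0: _
1: _
2: 365
3: 751
4: _
5: 797
6: _
7: _
8: _
9: _
10: 252 -> 813 -> 868 -> 65 -> 681 -> 989

6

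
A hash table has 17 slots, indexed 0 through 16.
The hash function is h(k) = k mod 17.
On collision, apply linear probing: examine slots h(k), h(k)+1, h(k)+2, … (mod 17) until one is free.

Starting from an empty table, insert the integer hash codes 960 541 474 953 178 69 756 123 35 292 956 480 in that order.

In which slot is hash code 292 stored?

960: h=8 => slot 8
541: h=14 => slot 14
474: h=15 => slot 15
953: h=1 => slot 1
178: h=8, probe 8,9 => slot 9
69: h=1, probe 1,2 => slot 2
756: h=8, probe 8,9,10 => slot 10
123: h=4 => slot 4
35: h=1, probe 1,2,3 => slot 3
292: h=3, probe 3,4,5 => slot 5
956: h=4, probe 4,5,6 => slot 6
480: h=4, probe 4,5,6,7 => slot 7
Table: [_, 953, 69, 35, 123, 292, 956, 480, 960, 178, 756, _, _, _, 541, 474, _]

5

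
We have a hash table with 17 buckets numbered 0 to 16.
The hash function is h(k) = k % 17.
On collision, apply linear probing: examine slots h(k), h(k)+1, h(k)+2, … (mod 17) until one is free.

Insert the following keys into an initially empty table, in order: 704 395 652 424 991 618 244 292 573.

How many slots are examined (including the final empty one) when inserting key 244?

4

704: h=7 => slot 7
395: h=4 => slot 4
652: h=6 => slot 6
424: h=16 => slot 16
991: h=5 => slot 5
618: h=6, probe 6,7,8 => slot 8
244: h=6, probe 6,7,8,9 => slot 9
292: h=3 => slot 3
573: h=12 => slot 12
Table: [_, _, _, 292, 395, 991, 652, 704, 618, 244, _, _, 573, _, _, _, 424]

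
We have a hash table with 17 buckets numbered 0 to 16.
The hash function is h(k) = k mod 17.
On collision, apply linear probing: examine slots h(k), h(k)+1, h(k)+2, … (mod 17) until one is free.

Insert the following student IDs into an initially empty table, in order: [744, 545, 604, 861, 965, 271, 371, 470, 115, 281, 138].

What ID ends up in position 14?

744 hashes to 13; slot 13 is free -> place at 13.
545 hashes to 1; slot 1 is free -> place at 1.
604 hashes to 9; slot 9 is free -> place at 9.
861 hashes to 11; slot 11 is free -> place at 11.
965 hashes to 13; 13 taken -> place at 14.
271 hashes to 16; slot 16 is free -> place at 16.
371 hashes to 14; 14 taken -> place at 15.
470 hashes to 11; 11 taken -> place at 12.
115 hashes to 13; 13,14,15,16 taken -> place at 0.
281 hashes to 9; 9 taken -> place at 10.
138 hashes to 2; slot 2 is free -> place at 2.
Table: [115, 545, 138, -, -, -, -, -, -, 604, 281, 861, 470, 744, 965, 371, 271]

965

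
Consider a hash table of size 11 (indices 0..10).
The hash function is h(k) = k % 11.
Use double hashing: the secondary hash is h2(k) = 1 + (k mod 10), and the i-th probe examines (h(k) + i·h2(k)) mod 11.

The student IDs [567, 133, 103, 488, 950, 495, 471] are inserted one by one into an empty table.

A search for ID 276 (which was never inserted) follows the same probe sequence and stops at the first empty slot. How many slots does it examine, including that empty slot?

567: h=6 -> slot 6
133: h=1 -> slot 1
103: h=4 -> slot 4
488: h=4, h2=9, probe 4,2 -> slot 2
950: h=4, h2=1, probe 4,5 -> slot 5
495: h=0 -> slot 0
471: h=9 -> slot 9
Table: [495, 133, 488, -, 103, 950, 567, -, -, 471, -]
Lookup 276: h=1, h2=7, probe 1,8 → slot 8 empty, not found.

2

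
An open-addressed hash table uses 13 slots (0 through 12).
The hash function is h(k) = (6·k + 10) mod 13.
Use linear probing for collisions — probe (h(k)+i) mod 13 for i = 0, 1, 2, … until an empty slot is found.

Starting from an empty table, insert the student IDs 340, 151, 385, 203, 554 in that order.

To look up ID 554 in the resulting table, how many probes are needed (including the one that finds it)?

340 hashes to 9; slot 9 is free -> place at 9.
151 hashes to 6; slot 6 is free -> place at 6.
385 hashes to 6; 6 taken -> place at 7.
203 hashes to 6; 6,7 taken -> place at 8.
554 hashes to 6; 6,7,8,9 taken -> place at 10.
Table: [., ., ., ., ., ., 151, 385, 203, 340, 554, ., .]
Lookup 554: h=6, probe 6,7,8,9,10 → found at 10.

5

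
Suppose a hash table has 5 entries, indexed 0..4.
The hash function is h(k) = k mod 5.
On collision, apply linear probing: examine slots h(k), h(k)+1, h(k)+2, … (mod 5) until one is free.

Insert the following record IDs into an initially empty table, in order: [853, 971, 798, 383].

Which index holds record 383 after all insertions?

853: h=3 -> slot 3
971: h=1 -> slot 1
798: h=3, probe 3,4 -> slot 4
383: h=3, probe 3,4,0 -> slot 0
Table: [383, 971, —, 853, 798]

0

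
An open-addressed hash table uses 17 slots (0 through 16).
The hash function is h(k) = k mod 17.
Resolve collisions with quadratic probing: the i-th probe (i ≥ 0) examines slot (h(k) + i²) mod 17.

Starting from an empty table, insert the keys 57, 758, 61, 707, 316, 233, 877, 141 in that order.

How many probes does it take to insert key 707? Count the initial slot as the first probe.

57 hashes to 6; slot 6 is free -> place at 6.
758 hashes to 10; slot 10 is free -> place at 10.
61 hashes to 10; 10 taken -> place at 11.
707 hashes to 10; 10,11 taken -> place at 14.
316 hashes to 10; 10,11,14 taken -> place at 2.
233 hashes to 12; slot 12 is free -> place at 12.
877 hashes to 10; 10,11,14,2 taken -> place at 9.
141 hashes to 5; slot 5 is free -> place at 5.
Table: [—, —, 316, —, —, 141, 57, —, —, 877, 758, 61, 233, —, 707, —, —]

3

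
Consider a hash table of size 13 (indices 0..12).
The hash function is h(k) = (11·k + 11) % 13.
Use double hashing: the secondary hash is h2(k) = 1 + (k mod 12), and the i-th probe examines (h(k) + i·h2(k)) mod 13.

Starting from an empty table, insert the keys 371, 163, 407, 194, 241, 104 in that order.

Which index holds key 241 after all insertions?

371 hashes to 10; slot 10 is free => place at 10.
163 hashes to 10, h2=8; 10 taken => place at 5.
407 hashes to 3; slot 3 is free => place at 3.
194 hashes to 0; slot 0 is free => place at 0.
241 hashes to 10, h2=2; 10 taken => place at 12.
104 hashes to 11; slot 11 is free => place at 11.
Table: [194, ., ., 407, ., 163, ., ., ., ., 371, 104, 241]

12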